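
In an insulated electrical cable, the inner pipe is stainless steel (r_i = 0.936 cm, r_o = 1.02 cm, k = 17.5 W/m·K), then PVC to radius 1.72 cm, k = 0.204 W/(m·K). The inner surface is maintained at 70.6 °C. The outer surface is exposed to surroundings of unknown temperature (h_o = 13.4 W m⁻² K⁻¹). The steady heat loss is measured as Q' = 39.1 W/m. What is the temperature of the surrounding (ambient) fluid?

T_out = 27.6 °C

Series resistances:
  R'_stainless steel = ln(0.0102/0.00936)/(2πk) = 0.08594/(2π·17.5) = 7.816×10^-4 m·K/W
  R'_PVC = ln(0.0172/0.0102)/(2πk) = 0.5225/(2π·0.204) = 0.4077 m·K/W
  R'_conv,out = 1/(2πr h) = 1/(2π·0.0172·13.4) = 0.6905 m·K/W
ΣR = 1.099 m·K/W
ΔT = Q'·ΣR = 39.1 × 1.099 = 42.97 K
Heat flows outward, so T_out = T_in − ΔT = 70.6 − 42.97 = 27.6 °C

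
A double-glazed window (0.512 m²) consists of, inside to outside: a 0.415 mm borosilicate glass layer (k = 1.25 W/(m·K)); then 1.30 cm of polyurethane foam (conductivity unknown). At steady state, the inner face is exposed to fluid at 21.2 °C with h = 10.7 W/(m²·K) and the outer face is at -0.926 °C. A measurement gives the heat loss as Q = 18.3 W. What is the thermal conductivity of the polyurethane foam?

ΣR = ΔT/Q = |21.2 − -0.926|/18.3 = 1.209 K/W
Known resistances:
  R_conv,in = 1/(hA) = 1/(10.7·0.512) = 0.1825 K/W
  R_borosilicate glass = L/(kA) = 4.15×10^-4/(1.25·0.512) = 6.484×10^-4 K/W
R_polyurethane foam = ΣR − ΣR_known = 1.209 − 0.1831 = 1.026 K/W
L/(kA) = 1.026 ⇒ k = 0.0130/(1.026·0.512) = 0.0247 W/m·K

k = 0.0247 W/m·K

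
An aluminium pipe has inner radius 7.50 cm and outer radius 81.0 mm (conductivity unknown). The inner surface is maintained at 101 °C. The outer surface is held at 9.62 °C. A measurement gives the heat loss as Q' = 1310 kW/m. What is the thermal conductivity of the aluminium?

k = 176 W/m·K

ΣR = ΔT/Q' = |101 − 9.62|/1.31×10^6 = 6.976×10^-5 m·K/W
ln(r₂/r₁)/(2πk) = 6.976×10^-5 ⇒ k = 0.07696/(2π·6.976×10^-5) = 176 W/m·K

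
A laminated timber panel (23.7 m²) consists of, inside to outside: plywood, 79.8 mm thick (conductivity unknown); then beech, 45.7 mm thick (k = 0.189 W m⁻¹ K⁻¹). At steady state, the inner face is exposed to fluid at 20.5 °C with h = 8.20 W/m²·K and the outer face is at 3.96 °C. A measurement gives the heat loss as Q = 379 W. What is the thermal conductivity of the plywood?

ΣR = ΔT/Q = |20.5 − 3.96|/379 = 0.04364 K/W
Known resistances:
  R_conv,in = 1/(hA) = 1/(8.20·23.7) = 0.005146 K/W
  R_beech = L/(kA) = 0.0457/(0.189·23.7) = 0.01020 K/W
R_plywood = ΣR − ΣR_known = 0.04364 − 0.01535 = 0.02829 K/W
L/(kA) = 0.02829 ⇒ k = 0.0798/(0.02829·23.7) = 0.119 W/m·K

k = 0.119 W/m·K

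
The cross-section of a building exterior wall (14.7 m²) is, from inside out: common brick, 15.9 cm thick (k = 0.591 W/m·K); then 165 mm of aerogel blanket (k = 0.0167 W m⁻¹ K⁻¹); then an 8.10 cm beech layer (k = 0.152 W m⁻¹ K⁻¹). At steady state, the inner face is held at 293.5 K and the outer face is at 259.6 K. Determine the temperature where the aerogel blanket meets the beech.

Series thermal resistances, inner to outer:
  R_common brick = L/(kA) = 0.159/(0.591·14.7) = 0.01830 K/W
  R_aerogel blanket = L/(kA) = 0.165/(0.0167·14.7) = 0.6721 K/W
  R_beech = L/(kA) = 0.0810/(0.152·14.7) = 0.03625 K/W
ΣR = 0.01830 + 0.6721 + 0.03625 = 0.7267 K/W
Q = ΔT/ΣR = (293.5 K − 259.6 K)/0.7267 = 46.65 W
From the inner boundary to the aerogel blanket/beech interface, ΣR_partial = 0.6904 K/W.
T_interface = T_in − Q·ΣR_partial = 293.5 K − (46.65)(0.6904) = 261.3 K

T = 261.3 K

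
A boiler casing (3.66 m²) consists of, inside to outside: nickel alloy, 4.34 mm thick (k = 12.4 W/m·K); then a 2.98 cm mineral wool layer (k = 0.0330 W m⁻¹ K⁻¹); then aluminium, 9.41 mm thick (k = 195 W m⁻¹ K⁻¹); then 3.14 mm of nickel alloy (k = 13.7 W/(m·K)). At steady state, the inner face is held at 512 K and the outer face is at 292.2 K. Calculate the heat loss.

Treat each layer as a resistance in series:
  R_nickel alloy = L/(kA) = 0.00434/(12.4·3.66) = 9.563×10^-5 K/W
  R_mineral wool = L/(kA) = 0.0298/(0.0330·3.66) = 0.2467 K/W
  R_aluminium = L/(kA) = 0.00941/(195·3.66) = 1.318×10^-5 K/W
  R_nickel alloy = L/(kA) = 0.00314/(13.7·3.66) = 6.262×10^-5 K/W
ΣR = 9.563×10^-5 + 0.2467 + 1.318×10^-5 + 6.262×10^-5 = 0.2469 K/W
Q = ΔT/ΣR = (512 K − 292.2 K)/0.2469 = 890 W

Q = 890 W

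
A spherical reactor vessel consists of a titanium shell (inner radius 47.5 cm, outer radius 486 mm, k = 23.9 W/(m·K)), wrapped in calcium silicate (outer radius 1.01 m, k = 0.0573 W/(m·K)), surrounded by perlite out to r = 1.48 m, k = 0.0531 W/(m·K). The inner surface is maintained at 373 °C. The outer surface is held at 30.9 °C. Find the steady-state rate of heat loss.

Q = 175 W

Series thermal resistances, inner to outer:
  R_titanium = (1/0.475 − 1/0.486)/(4πk) = 0.04765/(4π·23.9) = 1.587×10^-4 K/W
  R_calcium silicate = (1/0.486 − 1/1.01)/(4πk) = 1.068/(4π·0.0573) = 1.483 K/W
  R_perlite = (1/1.01 − 1/1.48)/(4πk) = 0.3144/(4π·0.0531) = 0.4712 K/W
ΣR = 1.587×10^-4 + 1.483 + 0.4712 = 1.954 K/W
Q = ΔT/ΣR = (373 °C − 30.9 °C)/1.954 = 175 W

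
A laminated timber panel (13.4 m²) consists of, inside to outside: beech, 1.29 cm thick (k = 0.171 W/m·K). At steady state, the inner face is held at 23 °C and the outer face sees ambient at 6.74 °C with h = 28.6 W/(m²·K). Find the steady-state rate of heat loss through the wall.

Resistance network (inner→outer):
  R_beech = L/(kA) = 0.0129/(0.171·13.4) = 0.005630 K/W
  R_conv,out = 1/(hA) = 1/(28.6·13.4) = 0.002609 K/W
ΣR = 0.005630 + 0.002609 = 0.008239 K/W
Q = ΔT/ΣR = (23 °C − 6.74 °C)/0.008239 = 1970 W

Q = 1970 W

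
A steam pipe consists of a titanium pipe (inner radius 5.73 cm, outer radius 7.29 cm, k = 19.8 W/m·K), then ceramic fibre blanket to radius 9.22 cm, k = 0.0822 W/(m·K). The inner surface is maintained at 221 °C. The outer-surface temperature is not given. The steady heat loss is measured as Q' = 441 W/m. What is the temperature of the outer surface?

Series resistances:
  R'_titanium = ln(0.0729/0.0573)/(2πk) = 0.2408/(2π·19.8) = 0.001935 m·K/W
  R'_ceramic fibre blanket = ln(0.0922/0.0729)/(2πk) = 0.2349/(2π·0.0822) = 0.4548 m·K/W
ΣR = 0.4567 m·K/W
ΔT = Q'·ΣR = 441 × 0.4567 = 201.4 K
Heat flows outward, so T_out = T_in − ΔT = 221 − 201.4 = 19.6 °C

T_out = 19.6 °C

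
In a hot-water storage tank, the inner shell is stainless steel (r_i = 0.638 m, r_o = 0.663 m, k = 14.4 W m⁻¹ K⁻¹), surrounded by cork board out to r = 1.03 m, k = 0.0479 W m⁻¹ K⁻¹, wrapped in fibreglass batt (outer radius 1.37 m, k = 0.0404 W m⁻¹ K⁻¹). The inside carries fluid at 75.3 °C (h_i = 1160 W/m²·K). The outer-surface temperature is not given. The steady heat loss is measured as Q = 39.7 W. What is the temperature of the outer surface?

Sum the resistances:
  R_conv,in = 1/(4πr²h) = 1/(4π·0.638²·1160) = 1.685×10^-4 K/W
  R_stainless steel = (1/0.638 − 1/0.663)/(4πk) = 0.05910/(4π·14.4) = 3.266×10^-4 K/W
  R_cork board = (1/0.663 − 1/1.03)/(4πk) = 0.5374/(4π·0.0479) = 0.8928 K/W
  R_fibreglass batt = (1/1.03 − 1/1.37)/(4πk) = 0.2409/(4π·0.0404) = 0.4746 K/W
ΣR = 1.368 K/W
ΔT = Q·ΣR = 39.7 × 1.368 = 54.31 K
Heat flows outward, so T_out = T_in − ΔT = 75.3 − 54.31 = 21.0 °C

T_out = 21.0 °C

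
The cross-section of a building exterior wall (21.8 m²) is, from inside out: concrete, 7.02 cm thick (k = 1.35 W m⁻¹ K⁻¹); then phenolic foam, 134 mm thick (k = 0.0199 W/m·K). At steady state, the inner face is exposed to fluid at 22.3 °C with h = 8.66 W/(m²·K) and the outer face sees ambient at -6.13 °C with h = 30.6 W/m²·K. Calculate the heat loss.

Q = 89.4 W

Series thermal resistances, inner to outer:
  R_conv,in = 1/(hA) = 1/(8.66·21.8) = 0.005297 K/W
  R_concrete = L/(kA) = 0.0702/(1.35·21.8) = 0.002385 K/W
  R_phenolic foam = L/(kA) = 0.134/(0.0199·21.8) = 0.3089 K/W
  R_conv,out = 1/(hA) = 1/(30.6·21.8) = 0.001499 K/W
ΣR = 0.005297 + 0.002385 + 0.3089 + 0.001499 = 0.3181 K/W
Q = ΔT/ΣR = (22.3 °C − -6.13 °C)/0.3181 = 89.4 W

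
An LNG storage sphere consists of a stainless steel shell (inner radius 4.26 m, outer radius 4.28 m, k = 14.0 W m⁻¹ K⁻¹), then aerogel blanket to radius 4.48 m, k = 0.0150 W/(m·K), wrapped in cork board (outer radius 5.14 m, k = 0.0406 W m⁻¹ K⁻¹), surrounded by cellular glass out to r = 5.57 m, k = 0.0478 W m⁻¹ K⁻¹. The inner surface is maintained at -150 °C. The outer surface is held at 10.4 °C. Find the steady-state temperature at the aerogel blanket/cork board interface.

Series thermal resistances, inner to outer:
  R_stainless steel = (1/4.26 − 1/4.28)/(4πk) = 0.001097/(4π·14.0) = 6.235×10^-6 K/W
  R_aerogel blanket = (1/4.28 − 1/4.48)/(4πk) = 0.01043/(4π·0.0150) = 0.05534 K/W
  R_cork board = (1/4.48 − 1/5.14)/(4πk) = 0.02866/(4π·0.0406) = 0.05618 K/W
  R_cellular glass = (1/5.14 − 1/5.57)/(4πk) = 0.01502/(4π·0.0478) = 0.02500 K/W
ΣR = 6.235×10^-6 + 0.05534 + 0.05618 + 0.02500 = 0.1365 K/W
Q = ΔT/ΣR = (-150 °C − 10.4 °C)/0.1365 = -1175 W
From the inner boundary to the aerogel blanket/cork board interface, ΣR_partial = 0.05535 K/W.
T_interface = T_in − Q·ΣR_partial = -150 °C − (-1175)(0.05535) = -85.0 °C

T = -85.0 °C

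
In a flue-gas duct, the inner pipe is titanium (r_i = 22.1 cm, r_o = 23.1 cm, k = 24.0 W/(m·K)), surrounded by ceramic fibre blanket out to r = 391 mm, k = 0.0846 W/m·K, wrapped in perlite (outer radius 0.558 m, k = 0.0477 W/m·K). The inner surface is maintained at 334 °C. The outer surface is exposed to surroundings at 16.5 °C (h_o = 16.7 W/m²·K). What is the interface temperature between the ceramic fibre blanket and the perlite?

T = 191 °C

Treat each layer as a resistance in series:
  R'_titanium = ln(0.231/0.221)/(2πk) = 0.04426/(2π·24.0) = 2.935×10^-4 m·K/W
  R'_ceramic fibre blanket = ln(0.391/0.231)/(2πk) = 0.5263/(2π·0.0846) = 0.9901 m·K/W
  R'_perlite = ln(0.558/0.391)/(2πk) = 0.3557/(2π·0.0477) = 1.187 m·K/W
  R'_conv,out = 1/(2πr h) = 1/(2π·0.558·16.7) = 0.01708 m·K/W
ΣR = 2.935×10^-4 + 0.9901 + 1.187 + 0.01708 = 2.194 m·K/W
Q' = ΔT/ΣR = (334 °C − 16.5 °C)/2.194 = 144.7 W/m
From the inner boundary to the ceramic fibre blanket/perlite interface, ΣR_partial = 0.9904 m·K/W.
T_interface = T_in − Q'·ΣR_partial = 334 °C − (144.7)(0.9904) = 191 °C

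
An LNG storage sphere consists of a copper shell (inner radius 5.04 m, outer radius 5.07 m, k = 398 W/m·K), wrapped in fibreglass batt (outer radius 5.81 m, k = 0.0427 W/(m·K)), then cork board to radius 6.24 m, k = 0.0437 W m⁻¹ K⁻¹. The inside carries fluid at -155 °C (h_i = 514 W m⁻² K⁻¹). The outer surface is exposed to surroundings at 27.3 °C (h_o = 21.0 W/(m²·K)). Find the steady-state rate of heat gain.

Q = 2.66 kW

Treat each layer as a resistance in series:
  R_conv,in = 1/(4πr²h) = 1/(4π·5.04²·514) = 6.095×10^-6 K/W
  R_copper = (1/5.04 − 1/5.07)/(4πk) = 0.001174/(4π·398) = 2.347×10^-7 K/W
  R_fibreglass batt = (1/5.07 − 1/5.81)/(4πk) = 0.02512/(4π·0.0427) = 0.04682 K/W
  R_cork board = (1/5.81 − 1/6.24)/(4πk) = 0.01186/(4π·0.0437) = 0.02160 K/W
  R_conv,out = 1/(4πr²h) = 1/(4π·6.24²·21.0) = 9.732×10^-5 K/W
ΣR = 6.095×10^-6 + 2.347×10^-7 + 0.04682 + 0.02160 + 9.732×10^-5 = 0.06852 K/W
Q = ΔT/ΣR = (-155 °C − 27.3 °C)/0.06852 = -2660 W
(Negative Q ⇒ heat flows inward; heat gain = 2660 W.)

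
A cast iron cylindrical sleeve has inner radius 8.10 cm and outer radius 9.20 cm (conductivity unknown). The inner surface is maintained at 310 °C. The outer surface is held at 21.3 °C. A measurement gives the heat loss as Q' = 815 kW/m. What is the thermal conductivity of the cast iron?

ΣR = ΔT/Q' = |310 − 21.3|/8.15×10^5 = 3.542×10^-4 m·K/W
ln(r₂/r₁)/(2πk) = 3.542×10^-4 ⇒ k = 0.1273/(2π·3.542×10^-4) = 57.2 W/m·K

k = 57.2 W/m·K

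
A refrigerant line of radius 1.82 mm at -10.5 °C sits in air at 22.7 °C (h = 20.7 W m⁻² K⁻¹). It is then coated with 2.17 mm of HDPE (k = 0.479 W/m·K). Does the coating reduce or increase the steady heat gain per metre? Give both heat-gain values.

Critical radius for a cylinder: r_cr = k/h = 0.0231 m = 2.31 cm.
Outer radius after coating: r₂ = 0.00182 + 0.00217 = 0.00399 m.
Since r₁ < r_cr and r₂ ≤ r_cr, the coating moves toward the maximum at r_cr — heat gain rises.
Bare: R = 1/(2πr₁h) = 4.225 m·K/W; Q = 33.2/4.225 = 7.86 W/m.
Coated: R = R_cond + R_conv = 2.188 m·K/W; Q = 33.2/2.188 = 15.2 W/m.

increases: 7.86 → 15.2 W/m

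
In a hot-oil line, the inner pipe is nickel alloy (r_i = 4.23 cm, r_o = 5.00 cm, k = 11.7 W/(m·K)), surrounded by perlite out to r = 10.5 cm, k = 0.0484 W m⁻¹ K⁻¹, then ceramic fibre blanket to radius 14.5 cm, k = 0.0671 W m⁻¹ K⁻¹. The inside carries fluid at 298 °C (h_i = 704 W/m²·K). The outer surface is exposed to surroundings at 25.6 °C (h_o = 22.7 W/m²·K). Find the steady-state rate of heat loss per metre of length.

Resistance network (inner→outer):
  R'_conv,in = 1/(2πr h) = 1/(2π·0.0423·704) = 0.005345 m·K/W
  R'_nickel alloy = ln(0.0500/0.0423)/(2πk) = 0.1672/(2π·11.7) = 0.002275 m·K/W
  R'_perlite = ln(0.105/0.0500)/(2πk) = 0.7419/(2π·0.0484) = 2.440 m·K/W
  R'_ceramic fibre blanket = ln(0.145/0.105)/(2πk) = 0.3228/(2π·0.0671) = 0.7656 m·K/W
  R'_conv,out = 1/(2πr h) = 1/(2π·0.145·22.7) = 0.04835 m·K/W
ΣR = 0.005345 + 0.002275 + 2.440 + 0.7656 + 0.04835 = 3.262 m·K/W
Q' = ΔT/ΣR = (298 °C − 25.6 °C)/3.262 = 83.5 W/m

Q' = 83.5 W/m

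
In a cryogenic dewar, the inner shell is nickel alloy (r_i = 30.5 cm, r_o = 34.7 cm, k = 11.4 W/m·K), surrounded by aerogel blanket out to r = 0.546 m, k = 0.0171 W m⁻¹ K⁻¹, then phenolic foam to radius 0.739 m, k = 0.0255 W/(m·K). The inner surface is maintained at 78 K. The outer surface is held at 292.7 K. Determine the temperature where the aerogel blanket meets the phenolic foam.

T = 242.5 K

Resistance network (inner→outer):
  R_nickel alloy = (1/0.305 − 1/0.347)/(4πk) = 0.3968/(4π·11.4) = 0.002770 K/W
  R_aerogel blanket = (1/0.347 − 1/0.546)/(4πk) = 1.050/(4π·0.0171) = 4.888 K/W
  R_phenolic foam = (1/0.546 − 1/0.739)/(4πk) = 0.4783/(4π·0.0255) = 1.493 K/W
ΣR = 0.002770 + 4.888 + 1.493 = 6.384 K/W
Q = ΔT/ΣR = (78 K − 292.7 K)/6.384 = -33.63 W
From the inner boundary to the aerogel blanket/phenolic foam interface, ΣR_partial = 4.891 K/W.
T_interface = T_in − Q·ΣR_partial = 78 K − (-33.63)(4.891) = 242.5 K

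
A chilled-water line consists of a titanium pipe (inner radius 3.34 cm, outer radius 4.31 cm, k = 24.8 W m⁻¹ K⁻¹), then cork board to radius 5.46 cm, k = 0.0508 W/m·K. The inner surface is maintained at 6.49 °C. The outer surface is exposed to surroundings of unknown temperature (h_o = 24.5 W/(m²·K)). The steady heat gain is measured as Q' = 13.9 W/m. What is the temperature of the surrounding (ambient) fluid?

Series resistances:
  R'_titanium = ln(0.0431/0.0334)/(2πk) = 0.2550/(2π·24.8) = 0.001636 m·K/W
  R'_cork board = ln(0.0546/0.0431)/(2πk) = 0.2365/(2π·0.0508) = 0.7410 m·K/W
  R'_conv,out = 1/(2πr h) = 1/(2π·0.0546·24.5) = 0.1190 m·K/W
ΣR = 0.8616 m·K/W
ΔT = Q'·ΣR = 13.9 × 0.8616 = 11.98 K
Heat flows inward, so T_out = T_in + ΔT = 6.49 + 11.98 = 18.5 °C

T_out = 18.5 °C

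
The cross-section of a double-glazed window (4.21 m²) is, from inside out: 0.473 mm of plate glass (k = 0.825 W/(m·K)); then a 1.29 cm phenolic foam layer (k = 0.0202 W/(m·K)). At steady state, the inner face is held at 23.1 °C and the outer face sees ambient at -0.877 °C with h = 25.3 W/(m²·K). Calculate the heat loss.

Resistance network (inner→outer):
  R_plate glass = L/(kA) = 4.73×10^-4/(0.825·4.21) = 1.362×10^-4 K/W
  R_phenolic foam = L/(kA) = 0.0129/(0.0202·4.21) = 0.1517 K/W
  R_conv,out = 1/(hA) = 1/(25.3·4.21) = 0.009389 K/W
ΣR = 1.362×10^-4 + 0.1517 + 0.009389 = 0.1612 K/W
Q = ΔT/ΣR = (23.1 °C − -0.877 °C)/0.1612 = 149 W

Q = 149 W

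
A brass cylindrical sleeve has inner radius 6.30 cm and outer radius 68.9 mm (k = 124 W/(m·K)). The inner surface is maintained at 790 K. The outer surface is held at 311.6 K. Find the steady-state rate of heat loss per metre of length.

Q' = 4160 kW/m

Q' = 2πk·ΔT/ln(r₂/r₁) = 2π × 124 × 478.4 / ln(0.0689/0.0630) = 4.16×10^6 W/m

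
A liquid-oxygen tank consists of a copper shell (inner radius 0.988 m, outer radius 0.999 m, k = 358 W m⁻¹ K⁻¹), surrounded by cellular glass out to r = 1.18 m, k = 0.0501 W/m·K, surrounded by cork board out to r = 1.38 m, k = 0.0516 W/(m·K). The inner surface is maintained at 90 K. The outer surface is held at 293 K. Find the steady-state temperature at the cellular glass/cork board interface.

Series thermal resistances, inner to outer:
  R_copper = (1/0.988 − 1/0.999)/(4πk) = 0.01114/(4π·358) = 2.477×10^-6 K/W
  R_cellular glass = (1/0.999 − 1/1.18)/(4πk) = 0.1535/(4π·0.0501) = 0.2439 K/W
  R_cork board = (1/1.18 − 1/1.38)/(4πk) = 0.1228/(4π·0.0516) = 0.1894 K/W
ΣR = 2.477×10^-6 + 0.2439 + 0.1894 = 0.4333 K/W
Q = ΔT/ΣR = (90 K − 293 K)/0.4333 = -468.5 W
From the inner boundary to the cellular glass/cork board interface, ΣR_partial = 0.2439 K/W.
T_interface = T_in − Q·ΣR_partial = 90 K − (-468.5)(0.2439) = 204.3 K

T = 204.3 K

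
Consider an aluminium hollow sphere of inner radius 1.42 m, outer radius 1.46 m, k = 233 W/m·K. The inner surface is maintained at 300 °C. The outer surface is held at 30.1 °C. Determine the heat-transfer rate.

Q = 4πk·ΔT/(1/r₁ − 1/r₂) = 4π × 233 × 269.9 / (1/1.42 − 1/1.46) = 4.10×10^7 W

Q = 41000 kW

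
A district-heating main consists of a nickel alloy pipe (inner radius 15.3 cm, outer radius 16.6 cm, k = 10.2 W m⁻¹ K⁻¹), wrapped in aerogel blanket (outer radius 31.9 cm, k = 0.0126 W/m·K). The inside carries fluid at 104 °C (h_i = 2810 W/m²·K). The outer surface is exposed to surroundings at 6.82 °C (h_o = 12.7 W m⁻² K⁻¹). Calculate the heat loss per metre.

Q' = 11.7 W/m

Resistance network (inner→outer):
  R'_conv,in = 1/(2πr h) = 1/(2π·0.153·2810) = 3.702×10^-4 m·K/W
  R'_nickel alloy = ln(0.166/0.153)/(2πk) = 0.08155/(2π·10.2) = 0.001272 m·K/W
  R'_aerogel blanket = ln(0.319/0.166)/(2πk) = 0.6532/(2π·0.0126) = 8.251 m·K/W
  R'_conv,out = 1/(2πr h) = 1/(2π·0.319·12.7) = 0.03928 m·K/W
ΣR = 3.702×10^-4 + 0.001272 + 8.251 + 0.03928 = 8.292 m·K/W
Q' = ΔT/ΣR = (104 °C − 6.82 °C)/8.292 = 11.7 W/m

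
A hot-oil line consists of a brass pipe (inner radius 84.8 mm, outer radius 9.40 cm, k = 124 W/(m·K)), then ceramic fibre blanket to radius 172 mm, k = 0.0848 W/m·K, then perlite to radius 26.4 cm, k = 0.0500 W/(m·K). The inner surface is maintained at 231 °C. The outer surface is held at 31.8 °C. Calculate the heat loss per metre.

Q' = 79.7 W/m

Series thermal resistances, inner to outer:
  R'_brass = ln(0.0940/0.0848)/(2πk) = 0.1030/(2π·124) = 1.322×10^-4 m·K/W
  R'_ceramic fibre blanket = ln(0.172/0.0940)/(2πk) = 0.6042/(2π·0.0848) = 1.134 m·K/W
  R'_perlite = ln(0.264/0.172)/(2πk) = 0.4285/(2π·0.0500) = 1.364 m·K/W
ΣR = 1.322×10^-4 + 1.134 + 1.364 = 2.498 m·K/W
Q' = ΔT/ΣR = (231 °C − 31.8 °C)/2.498 = 79.7 W/m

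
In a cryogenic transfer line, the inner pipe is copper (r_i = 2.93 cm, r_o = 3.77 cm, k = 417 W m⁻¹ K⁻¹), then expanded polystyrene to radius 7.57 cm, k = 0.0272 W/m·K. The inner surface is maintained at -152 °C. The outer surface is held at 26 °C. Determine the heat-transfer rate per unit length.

Treat each layer as a resistance in series:
  R'_copper = ln(0.0377/0.0293)/(2πk) = 0.2521/(2π·417) = 9.621×10^-5 m·K/W
  R'_expanded polystyrene = ln(0.0757/0.0377)/(2πk) = 0.6971/(2π·0.0272) = 4.079 m·K/W
ΣR = 9.621×10^-5 + 4.079 = 4.079 m·K/W
Q' = ΔT/ΣR = (-152 °C − 26 °C)/4.079 = -43.6 W/m
(Negative Q' ⇒ heat flows inward; heat gain = 43.6 W/m.)

Q' = 43.6 W/m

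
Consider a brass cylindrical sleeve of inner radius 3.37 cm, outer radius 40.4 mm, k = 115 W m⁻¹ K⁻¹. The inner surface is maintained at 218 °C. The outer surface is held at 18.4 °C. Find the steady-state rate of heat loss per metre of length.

Q' = 2πk·ΔT/ln(r₂/r₁) = 2π × 115 × 199.6 / ln(0.0404/0.0337) = 7.95×10^5 W/m

Q' = 7.95×10^5 W/m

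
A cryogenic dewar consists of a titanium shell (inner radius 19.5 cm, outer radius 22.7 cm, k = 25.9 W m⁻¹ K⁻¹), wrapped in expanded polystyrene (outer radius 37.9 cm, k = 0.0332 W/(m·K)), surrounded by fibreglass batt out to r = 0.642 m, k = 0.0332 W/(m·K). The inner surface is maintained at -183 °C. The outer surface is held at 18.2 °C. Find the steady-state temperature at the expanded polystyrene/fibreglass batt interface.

T = -58.1 °C

Resistance network (inner→outer):
  R_titanium = (1/0.195 − 1/0.227)/(4πk) = 0.7229/(4π·25.9) = 0.002221 K/W
  R_expanded polystyrene = (1/0.227 − 1/0.379)/(4πk) = 1.767/(4π·0.0332) = 4.235 K/W
  R_fibreglass batt = (1/0.379 − 1/0.642)/(4πk) = 1.081/(4π·0.0332) = 2.591 K/W
ΣR = 0.002221 + 4.235 + 2.591 = 6.828 K/W
Q = ΔT/ΣR = (-183 °C − 18.2 °C)/6.828 = -29.47 W
From the inner boundary to the expanded polystyrene/fibreglass batt interface, ΣR_partial = 4.237 K/W.
T_interface = T_in − Q·ΣR_partial = -183 °C − (-29.47)(4.237) = -58.1 °C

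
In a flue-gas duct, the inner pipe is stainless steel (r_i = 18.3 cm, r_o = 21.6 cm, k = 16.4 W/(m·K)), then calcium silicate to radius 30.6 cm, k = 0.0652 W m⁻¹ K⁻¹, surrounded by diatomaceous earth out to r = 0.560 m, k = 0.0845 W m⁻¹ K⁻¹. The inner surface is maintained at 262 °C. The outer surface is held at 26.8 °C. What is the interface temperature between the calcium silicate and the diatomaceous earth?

T = 161 °C

Treat each layer as a resistance in series:
  R'_stainless steel = ln(0.216/0.183)/(2πk) = 0.1658/(2π·16.4) = 0.001609 m·K/W
  R'_calcium silicate = ln(0.306/0.216)/(2πk) = 0.3483/(2π·0.0652) = 0.8502 m·K/W
  R'_diatomaceous earth = ln(0.560/0.306)/(2πk) = 0.6044/(2π·0.0845) = 1.138 m·K/W
ΣR = 0.001609 + 0.8502 + 1.138 = 1.990 m·K/W
Q' = ΔT/ΣR = (262 °C − 26.8 °C)/1.990 = 118.2 W/m
From the inner boundary to the calcium silicate/diatomaceous earth interface, ΣR_partial = 0.8518 m·K/W.
T_interface = T_in − Q'·ΣR_partial = 262 °C − (118.2)(0.8518) = 161 °C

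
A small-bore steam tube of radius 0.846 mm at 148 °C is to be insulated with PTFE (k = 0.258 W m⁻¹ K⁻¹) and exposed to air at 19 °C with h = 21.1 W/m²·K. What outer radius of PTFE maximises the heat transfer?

For a cylinder, r_cr = k_ins/h = 0.258/21.1 = 0.0122 m = 1.22 cm

r_cr = 1.22 cm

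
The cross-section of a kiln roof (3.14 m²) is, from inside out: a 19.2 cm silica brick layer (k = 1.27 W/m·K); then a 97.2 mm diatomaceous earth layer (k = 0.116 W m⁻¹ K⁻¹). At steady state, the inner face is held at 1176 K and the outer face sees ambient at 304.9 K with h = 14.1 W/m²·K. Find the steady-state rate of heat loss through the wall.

Treat each layer as a resistance in series:
  R_silica brick = L/(kA) = 0.192/(1.27·3.14) = 0.04815 K/W
  R_diatomaceous earth = L/(kA) = 0.0972/(0.116·3.14) = 0.2669 K/W
  R_conv,out = 1/(hA) = 1/(14.1·3.14) = 0.02259 K/W
ΣR = 0.04815 + 0.2669 + 0.02259 = 0.3376 K/W
Q = ΔT/ΣR = (1176 K − 304.9 K)/0.3376 = 2580 W

Q = 2580 W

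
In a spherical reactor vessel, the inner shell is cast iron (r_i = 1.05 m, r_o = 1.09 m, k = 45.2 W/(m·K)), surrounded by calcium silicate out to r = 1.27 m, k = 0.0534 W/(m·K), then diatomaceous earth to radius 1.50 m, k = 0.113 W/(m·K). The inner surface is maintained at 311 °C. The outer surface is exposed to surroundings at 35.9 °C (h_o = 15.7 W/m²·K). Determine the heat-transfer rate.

Resistance network (inner→outer):
  R_cast iron = (1/1.05 − 1/1.09)/(4πk) = 0.03495/(4π·45.2) = 6.153×10^-5 K/W
  R_calcium silicate = (1/1.09 − 1/1.27)/(4πk) = 0.1300/(4π·0.0534) = 0.1938 K/W
  R_diatomaceous earth = (1/1.27 − 1/1.50)/(4πk) = 0.1207/(4π·0.113) = 0.08502 K/W
  R_conv,out = 1/(4πr²h) = 1/(4π·1.50²·15.7) = 0.002253 K/W
ΣR = 6.153×10^-5 + 0.1938 + 0.08502 + 0.002253 = 0.2811 K/W
Q = ΔT/ΣR = (311 °C − 35.9 °C)/0.2811 = 979 W

Q = 979 W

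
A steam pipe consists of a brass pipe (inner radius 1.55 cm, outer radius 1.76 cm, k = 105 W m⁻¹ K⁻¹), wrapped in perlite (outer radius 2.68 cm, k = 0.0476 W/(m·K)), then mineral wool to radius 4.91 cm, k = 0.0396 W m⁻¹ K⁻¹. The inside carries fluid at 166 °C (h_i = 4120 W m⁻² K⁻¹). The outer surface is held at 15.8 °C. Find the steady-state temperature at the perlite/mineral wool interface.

T = 111 °C

Resistance network (inner→outer):
  R'_conv,in = 1/(2πr h) = 1/(2π·0.0155·4120) = 0.002492 m·K/W
  R'_brass = ln(0.0176/0.0155)/(2πk) = 0.1271/(2π·105) = 1.926×10^-4 m·K/W
  R'_perlite = ln(0.0268/0.0176)/(2πk) = 0.4205/(2π·0.0476) = 1.406 m·K/W
  R'_mineral wool = ln(0.0491/0.0268)/(2πk) = 0.6055/(2π·0.0396) = 2.433 m·K/W
ΣR = 0.002492 + 1.926×10^-4 + 1.406 + 2.433 = 3.842 m·K/W
Q' = ΔT/ΣR = (166 °C − 15.8 °C)/3.842 = 39.09 W/m
From the inner boundary to the perlite/mineral wool interface, ΣR_partial = 1.409 m·K/W.
T_interface = T_in − Q'·ΣR_partial = 166 °C − (39.09)(1.409) = 111 °C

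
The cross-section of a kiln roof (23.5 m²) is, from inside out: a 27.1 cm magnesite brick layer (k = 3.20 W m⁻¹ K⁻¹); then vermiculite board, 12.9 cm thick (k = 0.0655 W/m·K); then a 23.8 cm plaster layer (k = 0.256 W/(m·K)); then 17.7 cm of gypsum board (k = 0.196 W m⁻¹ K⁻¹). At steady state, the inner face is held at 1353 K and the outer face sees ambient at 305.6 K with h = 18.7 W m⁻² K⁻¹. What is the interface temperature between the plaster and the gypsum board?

T = 560 K

Resistance network (inner→outer):
  R_magnesite brick = L/(kA) = 0.271/(3.20·23.5) = 0.003604 K/W
  R_vermiculite board = L/(kA) = 0.129/(0.0655·23.5) = 0.08381 K/W
  R_plaster = L/(kA) = 0.238/(0.256·23.5) = 0.03956 K/W
  R_gypsum board = L/(kA) = 0.177/(0.196·23.5) = 0.03843 K/W
  R_conv,out = 1/(hA) = 1/(18.7·23.5) = 0.002276 K/W
ΣR = 0.003604 + 0.08381 + 0.03956 + 0.03843 + 0.002276 = 0.1677 K/W
Q = ΔT/ΣR = (1353 K − 305.6 K)/0.1677 = 6246 W
From the inner boundary to the plaster/gypsum board interface, ΣR_partial = 0.1270 K/W.
T_interface = T_in − Q·ΣR_partial = 1353 K − (6246)(0.1270) = 560 K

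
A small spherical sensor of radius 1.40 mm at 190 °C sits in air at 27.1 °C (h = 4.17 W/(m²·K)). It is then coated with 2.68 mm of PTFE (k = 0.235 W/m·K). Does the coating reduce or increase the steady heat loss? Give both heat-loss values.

Critical radius for a sphere: r_cr = 2k/h = 0.113 m = 11.3 cm.
Outer radius after coating: r₂ = 0.00140 + 0.00268 = 0.00408 m.
Since r₁ < r_cr and r₂ ≤ r_cr, the coating moves toward the maximum at r_cr — heat loss rises.
Bare: R = 1/(4πr₁²h) = 9736 K/W; Q = 162.9/9736 = 0.0167 W.
Coated: R = R_cond + R_conv = 1305 K/W; Q = 162.9/1305 = 0.125 W.

increases: 0.0167 → 0.125 W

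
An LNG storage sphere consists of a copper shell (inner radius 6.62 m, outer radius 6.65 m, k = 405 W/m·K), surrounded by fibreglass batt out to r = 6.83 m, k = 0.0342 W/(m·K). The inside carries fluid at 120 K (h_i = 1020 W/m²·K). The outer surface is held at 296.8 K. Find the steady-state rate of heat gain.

Series thermal resistances, inner to outer:
  R_conv,in = 1/(4πr²h) = 1/(4π·6.62²·1020) = 1.780×10^-6 K/W
  R_copper = (1/6.62 − 1/6.65)/(4πk) = 6.815×10^-4/(4π·405) = 1.339×10^-7 K/W
  R_fibreglass batt = (1/6.65 − 1/6.83)/(4πk) = 0.003963/(4π·0.0342) = 0.009221 K/W
ΣR = 1.780×10^-6 + 1.339×10^-7 + 0.009221 = 0.009223 K/W
Q = ΔT/ΣR = (120 K − 296.8 K)/0.009223 = -19200 W
(Negative Q ⇒ heat flows inward; heat gain = 19200 W.)

Q = 19.2 kW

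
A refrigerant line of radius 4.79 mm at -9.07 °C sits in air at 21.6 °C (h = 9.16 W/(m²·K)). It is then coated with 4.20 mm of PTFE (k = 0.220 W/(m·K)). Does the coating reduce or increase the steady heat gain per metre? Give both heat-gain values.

Critical radius for a cylinder: r_cr = k/h = 0.0240 m = 2.40 cm.
Outer radius after coating: r₂ = 0.00479 + 0.00420 = 0.00899 m.
Since r₁ < r_cr and r₂ ≤ r_cr, the coating moves toward the maximum at r_cr — heat gain rises.
Bare: R = 1/(2πr₁h) = 3.627 m·K/W; Q = 30.67/3.627 = 8.46 W/m.
Coated: R = R_cond + R_conv = 2.388 m·K/W; Q = 30.67/2.388 = 12.8 W/m.

increases: 8.46 → 12.8 W/m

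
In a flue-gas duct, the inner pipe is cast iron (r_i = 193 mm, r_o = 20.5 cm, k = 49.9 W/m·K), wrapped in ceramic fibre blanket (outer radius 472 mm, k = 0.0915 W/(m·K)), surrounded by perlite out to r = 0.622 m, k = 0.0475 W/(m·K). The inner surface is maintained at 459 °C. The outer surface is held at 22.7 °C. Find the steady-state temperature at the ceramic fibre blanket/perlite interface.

T = 193 °C

Series thermal resistances, inner to outer:
  R'_cast iron = ln(0.205/0.193)/(2πk) = 0.06032/(2π·49.9) = 1.924×10^-4 m·K/W
  R'_ceramic fibre blanket = ln(0.472/0.205)/(2πk) = 0.8340/(2π·0.0915) = 1.451 m·K/W
  R'_perlite = ln(0.622/0.472)/(2πk) = 0.2760/(2π·0.0475) = 0.9246 m·K/W
ΣR = 1.924×10^-4 + 1.451 + 0.9246 = 2.376 m·K/W
Q' = ΔT/ΣR = (459 °C − 22.7 °C)/2.376 = 183.6 W/m
From the inner boundary to the ceramic fibre blanket/perlite interface, ΣR_partial = 1.451 m·K/W.
T_interface = T_in − Q'·ΣR_partial = 459 °C − (183.6)(1.451) = 193 °C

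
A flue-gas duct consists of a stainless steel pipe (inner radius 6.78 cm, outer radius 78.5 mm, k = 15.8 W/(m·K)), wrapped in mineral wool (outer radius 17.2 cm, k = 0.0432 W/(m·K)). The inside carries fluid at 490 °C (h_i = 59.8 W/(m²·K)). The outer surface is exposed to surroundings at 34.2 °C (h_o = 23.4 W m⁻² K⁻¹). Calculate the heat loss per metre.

Treat each layer as a resistance in series:
  R'_conv,in = 1/(2πr h) = 1/(2π·0.0678·59.8) = 0.03925 m·K/W
  R'_stainless steel = ln(0.0785/0.0678)/(2πk) = 0.1465/(2π·15.8) = 0.001476 m·K/W
  R'_mineral wool = ln(0.172/0.0785)/(2πk) = 0.7844/(2π·0.0432) = 2.890 m·K/W
  R'_conv,out = 1/(2πr h) = 1/(2π·0.172·23.4) = 0.03954 m·K/W
ΣR = 0.03925 + 0.001476 + 2.890 + 0.03954 = 2.970 m·K/W
Q' = ΔT/ΣR = (490 °C − 34.2 °C)/2.970 = 153 W/m

Q' = 153 W/m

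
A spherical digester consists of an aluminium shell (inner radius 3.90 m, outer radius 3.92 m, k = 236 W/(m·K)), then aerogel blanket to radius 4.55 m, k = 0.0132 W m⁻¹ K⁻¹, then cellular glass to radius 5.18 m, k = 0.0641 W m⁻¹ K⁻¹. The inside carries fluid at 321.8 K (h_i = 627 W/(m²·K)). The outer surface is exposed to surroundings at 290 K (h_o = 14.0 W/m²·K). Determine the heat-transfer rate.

Resistance network (inner→outer):
  R_conv,in = 1/(4πr²h) = 1/(4π·3.90²·627) = 8.344×10^-6 K/W
  R_aluminium = (1/3.90 − 1/3.92)/(4πk) = 0.001308/(4π·236) = 4.411×10^-7 K/W
  R_aerogel blanket = (1/3.92 − 1/4.55)/(4πk) = 0.03532/(4π·0.0132) = 0.2129 K/W
  R_cellular glass = (1/4.55 − 1/5.18)/(4πk) = 0.02673/(4π·0.0641) = 0.03318 K/W
  R_conv,out = 1/(4πr²h) = 1/(4π·5.18²·14.0) = 2.118×10^-4 K/W
ΣR = 8.344×10^-6 + 4.411×10^-7 + 0.2129 + 0.03318 + 2.118×10^-4 = 0.2463 K/W
Q = ΔT/ΣR = (321.8 K − 290 K)/0.2463 = 129 W

Q = 129 W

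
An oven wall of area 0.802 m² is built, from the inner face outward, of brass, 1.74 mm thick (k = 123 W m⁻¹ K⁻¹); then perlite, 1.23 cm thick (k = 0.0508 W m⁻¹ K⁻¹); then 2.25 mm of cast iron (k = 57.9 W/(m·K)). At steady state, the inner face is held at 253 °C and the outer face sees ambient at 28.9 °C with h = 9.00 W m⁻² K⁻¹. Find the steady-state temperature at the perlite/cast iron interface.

T = 99.4 °C

Resistance network (inner→outer):
  R_brass = L/(kA) = 0.00174/(123·0.802) = 1.764×10^-5 K/W
  R_perlite = L/(kA) = 0.0123/(0.0508·0.802) = 0.3019 K/W
  R_cast iron = L/(kA) = 0.00225/(57.9·0.802) = 4.845×10^-5 K/W
  R_conv,out = 1/(hA) = 1/(9.00·0.802) = 0.1385 K/W
ΣR = 1.764×10^-5 + 0.3019 + 4.845×10^-5 + 0.1385 = 0.4405 K/W
Q = ΔT/ΣR = (253 °C − 28.9 °C)/0.4405 = 508.7 W
From the inner boundary to the perlite/cast iron interface, ΣR_partial = 0.3019 K/W.
T_interface = T_in − Q·ΣR_partial = 253 °C − (508.7)(0.3019) = 99.4 °C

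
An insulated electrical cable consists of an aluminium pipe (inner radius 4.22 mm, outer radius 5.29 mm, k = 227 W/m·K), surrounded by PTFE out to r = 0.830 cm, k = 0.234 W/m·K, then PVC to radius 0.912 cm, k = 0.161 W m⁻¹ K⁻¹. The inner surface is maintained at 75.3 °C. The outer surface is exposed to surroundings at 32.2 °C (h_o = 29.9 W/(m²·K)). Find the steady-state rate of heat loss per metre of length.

Treat each layer as a resistance in series:
  R'_aluminium = ln(0.00529/0.00422)/(2πk) = 0.2260/(2π·227) = 1.584×10^-4 m·K/W
  R'_PTFE = ln(0.00830/0.00529)/(2πk) = 0.4504/(2π·0.234) = 0.3064 m·K/W
  R'_PVC = ln(0.00912/0.00830)/(2πk) = 0.09421/(2π·0.161) = 0.09313 m·K/W
  R'_conv,out = 1/(2πr h) = 1/(2π·0.00912·29.9) = 0.5837 m·K/W
ΣR = 1.584×10^-4 + 0.3064 + 0.09313 + 0.5837 = 0.9834 m·K/W
Q' = ΔT/ΣR = (75.3 °C − 32.2 °C)/0.9834 = 43.8 W/m

Q' = 43.8 W/m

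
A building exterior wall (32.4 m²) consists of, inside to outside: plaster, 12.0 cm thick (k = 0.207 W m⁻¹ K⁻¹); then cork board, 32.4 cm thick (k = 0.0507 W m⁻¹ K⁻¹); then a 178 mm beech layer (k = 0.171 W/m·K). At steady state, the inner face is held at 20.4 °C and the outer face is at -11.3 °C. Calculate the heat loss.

Treat each layer as a resistance in series:
  R_plaster = L/(kA) = 0.120/(0.207·32.4) = 0.01789 K/W
  R_cork board = L/(kA) = 0.324/(0.0507·32.4) = 0.1972 K/W
  R_beech = L/(kA) = 0.178/(0.171·32.4) = 0.03213 K/W
ΣR = 0.01789 + 0.1972 + 0.03213 = 0.2472 K/W
Q = ΔT/ΣR = (20.4 °C − -11.3 °C)/0.2472 = 128 W

Q = 128 W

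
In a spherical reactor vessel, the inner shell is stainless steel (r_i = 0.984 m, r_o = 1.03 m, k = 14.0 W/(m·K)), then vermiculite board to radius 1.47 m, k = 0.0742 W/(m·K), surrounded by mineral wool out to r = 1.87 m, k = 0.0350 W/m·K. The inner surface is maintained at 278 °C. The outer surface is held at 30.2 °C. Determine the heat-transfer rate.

Resistance network (inner→outer):
  R_stainless steel = (1/0.984 − 1/1.03)/(4πk) = 0.04539/(4π·14.0) = 2.580×10^-4 K/W
  R_vermiculite board = (1/1.03 − 1/1.47)/(4πk) = 0.2906/(4π·0.0742) = 0.3117 K/W
  R_mineral wool = (1/1.47 − 1/1.87)/(4πk) = 0.1455/(4π·0.0350) = 0.3308 K/W
ΣR = 2.580×10^-4 + 0.3117 + 0.3308 = 0.6428 K/W
Q = ΔT/ΣR = (278 °C − 30.2 °C)/0.6428 = 386 W

Q = 386 W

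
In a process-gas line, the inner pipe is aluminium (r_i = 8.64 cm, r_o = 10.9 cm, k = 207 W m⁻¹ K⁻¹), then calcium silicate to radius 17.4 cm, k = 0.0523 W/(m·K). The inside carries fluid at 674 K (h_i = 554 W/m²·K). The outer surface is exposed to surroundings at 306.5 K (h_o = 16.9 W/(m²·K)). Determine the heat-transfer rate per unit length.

Q' = 248 W/m

Resistance network (inner→outer):
  R'_conv,in = 1/(2πr h) = 1/(2π·0.0864·554) = 0.003325 m·K/W
  R'_aluminium = ln(0.109/0.0864)/(2πk) = 0.2324/(2π·207) = 1.787×10^-4 m·K/W
  R'_calcium silicate = ln(0.174/0.109)/(2πk) = 0.4677/(2π·0.0523) = 1.423 m·K/W
  R'_conv,out = 1/(2πr h) = 1/(2π·0.174·16.9) = 0.05412 m·K/W
ΣR = 0.003325 + 1.787×10^-4 + 1.423 + 0.05412 = 1.481 m·K/W
Q' = ΔT/ΣR = (674 K − 306.5 K)/1.481 = 248 W/m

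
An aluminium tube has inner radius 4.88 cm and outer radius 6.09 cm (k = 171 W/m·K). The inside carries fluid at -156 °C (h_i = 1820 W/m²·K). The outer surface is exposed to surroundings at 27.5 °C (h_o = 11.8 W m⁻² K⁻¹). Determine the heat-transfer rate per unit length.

Q' = 821 W/m

Resistance network (inner→outer):
  R'_conv,in = 1/(2πr h) = 1/(2π·0.0488·1820) = 0.001792 m·K/W
  R'_aluminium = ln(0.0609/0.0488)/(2πk) = 0.2215/(2π·171) = 2.062×10^-4 m·K/W
  R'_conv,out = 1/(2πr h) = 1/(2π·0.0609·11.8) = 0.2215 m·K/W
ΣR = 0.001792 + 2.062×10^-4 + 0.2215 = 0.2235 m·K/W
Q' = ΔT/ΣR = (-156 °C − 27.5 °C)/0.2235 = -821 W/m
(Negative Q' ⇒ heat flows inward; heat gain = 821 W/m.)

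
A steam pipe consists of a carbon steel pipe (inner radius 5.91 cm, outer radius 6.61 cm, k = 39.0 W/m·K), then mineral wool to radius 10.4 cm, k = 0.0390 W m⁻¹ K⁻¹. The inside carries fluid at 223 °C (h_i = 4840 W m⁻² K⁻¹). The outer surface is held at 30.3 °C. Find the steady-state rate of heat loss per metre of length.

Q' = 104 W/m

Treat each layer as a resistance in series:
  R'_conv,in = 1/(2πr h) = 1/(2π·0.0591·4840) = 5.564×10^-4 m·K/W
  R'_carbon steel = ln(0.0661/0.0591)/(2πk) = 0.1119/(2π·39.0) = 4.568×10^-4 m·K/W
  R'_mineral wool = ln(0.104/0.0661)/(2πk) = 0.4532/(2π·0.0390) = 1.850 m·K/W
ΣR = 5.564×10^-4 + 4.568×10^-4 + 1.850 = 1.851 m·K/W
Q' = ΔT/ΣR = (223 °C − 30.3 °C)/1.851 = 104 W/m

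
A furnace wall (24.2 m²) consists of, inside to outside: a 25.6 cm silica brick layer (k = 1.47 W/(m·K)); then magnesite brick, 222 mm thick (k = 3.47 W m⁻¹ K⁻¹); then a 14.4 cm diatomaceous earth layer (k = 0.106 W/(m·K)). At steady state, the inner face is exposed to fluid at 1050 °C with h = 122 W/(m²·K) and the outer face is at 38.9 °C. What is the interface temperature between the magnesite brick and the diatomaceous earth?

Series thermal resistances, inner to outer:
  R_conv,in = 1/(hA) = 1/(122·24.2) = 3.387×10^-4 K/W
  R_silica brick = L/(kA) = 0.256/(1.47·24.2) = 0.007196 K/W
  R_magnesite brick = L/(kA) = 0.222/(3.47·24.2) = 0.002644 K/W
  R_diatomaceous earth = L/(kA) = 0.144/(0.106·24.2) = 0.05614 K/W
ΣR = 3.387×10^-4 + 0.007196 + 0.002644 + 0.05614 = 0.06632 K/W
Q = ΔT/ΣR = (1050 °C − 38.9 °C)/0.06632 = 15250 W
From the inner boundary to the magnesite brick/diatomaceous earth interface, ΣR_partial = 0.01018 K/W.
T_interface = T_in − Q·ΣR_partial = 1050 °C − (15250)(0.01018) = 895 °C

T = 895 °C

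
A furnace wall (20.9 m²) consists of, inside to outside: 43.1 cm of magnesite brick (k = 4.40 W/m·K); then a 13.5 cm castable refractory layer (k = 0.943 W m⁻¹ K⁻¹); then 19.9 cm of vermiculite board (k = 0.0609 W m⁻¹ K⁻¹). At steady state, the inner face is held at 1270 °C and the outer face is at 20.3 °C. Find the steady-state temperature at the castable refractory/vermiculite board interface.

Resistance network (inner→outer):
  R_magnesite brick = L/(kA) = 0.431/(4.40·20.9) = 0.004687 K/W
  R_castable refractory = L/(kA) = 0.135/(0.943·20.9) = 0.006850 K/W
  R_vermiculite board = L/(kA) = 0.199/(0.0609·20.9) = 0.1563 K/W
ΣR = 0.004687 + 0.006850 + 0.1563 = 0.1678 K/W
Q = ΔT/ΣR = (1270 °C − 20.3 °C)/0.1678 = 7448 W
From the inner boundary to the castable refractory/vermiculite board interface, ΣR_partial = 0.01154 K/W.
T_interface = T_in − Q·ΣR_partial = 1270 °C − (7448)(0.01154) = 1184 °C

T = 1184 °C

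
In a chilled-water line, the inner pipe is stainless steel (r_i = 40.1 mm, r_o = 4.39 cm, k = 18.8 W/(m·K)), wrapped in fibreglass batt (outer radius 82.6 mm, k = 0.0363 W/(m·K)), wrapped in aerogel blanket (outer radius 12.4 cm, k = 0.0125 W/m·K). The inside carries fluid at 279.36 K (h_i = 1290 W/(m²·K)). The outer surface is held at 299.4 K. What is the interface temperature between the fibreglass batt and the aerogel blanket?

Treat each layer as a resistance in series:
  R'_conv,in = 1/(2πr h) = 1/(2π·0.0401·1290) = 0.003077 m·K/W
  R'_stainless steel = ln(0.0439/0.0401)/(2πk) = 0.09054/(2π·18.8) = 7.665×10^-4 m·K/W
  R'_fibreglass batt = ln(0.0826/0.0439)/(2πk) = 0.6321/(2π·0.0363) = 2.771 m·K/W
  R'_aerogel blanket = ln(0.124/0.0826)/(2πk) = 0.4063/(2π·0.0125) = 5.173 m·K/W
ΣR = 0.003077 + 7.665×10^-4 + 2.771 + 5.173 = 7.948 m·K/W
Q' = ΔT/ΣR = (279.36 K − 299.4 K)/7.948 = -2.521 W/m
From the inner boundary to the fibreglass batt/aerogel blanket interface, ΣR_partial = 2.775 m·K/W.
T_interface = T_in − Q'·ΣR_partial = 279.36 K − (-2.521)(2.775) = 286.4 K

T = 286.4 K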